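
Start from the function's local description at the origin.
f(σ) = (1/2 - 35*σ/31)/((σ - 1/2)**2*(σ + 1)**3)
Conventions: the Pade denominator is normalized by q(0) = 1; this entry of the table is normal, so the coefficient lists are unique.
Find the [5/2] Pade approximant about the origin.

Taylor coefficients needed (expand at 0): a_0 = 2, a_1 = -78/31, a_2 = 232/31, a_3 = -220/31, a_4 = 522/31, a_5 = -14, a_6 = 852/31, a_7 = -1008/31.
Write the denominator as Q(σ) = 1 + q1*σ + q2*σ^2. Requiring Q*f - P = O(σ^8) with deg P <= 5 kills the coefficients of σ^6..σ^7 in Q*f:
  σ^6: a_6 + q1*a_5 + q2*a_4 = 0, i.e. 852/31 + (-14)*q1 + (522/31)*q2 = 0.
  σ^7: a_7 + q1*a_6 + q2*a_5 = 0, i.e. -1008/31 + (852/31)*q1 + (-14)*q2 = 0.
Solving this linear system: q1 = 39102/64097, q2 = -72108/64097.
The numerator is Q*f truncated at degree 5: P0 = a_0 = 2; P1 = a_1 + q1*a_0 = -2575242/1987007; P2 = a_2 + q1*a_1 + q2*a_0 = 237092/64097; P3 = a_3 + q1*a_2 + q2*a_1 = 54068/180637; P4 = a_4 + q1*a_3 + q2*a_2 = 8127138/1987007; P5 = a_5 + q1*a_4 + q2*a_3 = 8456906/1987007.

The Pade approximant has numerator coefficients [2, -2575242/1987007, 237092/64097, 54068/180637, 8127138/1987007, 8456906/1987007]; denominator coefficients [1, 39102/64097, -72108/64097].


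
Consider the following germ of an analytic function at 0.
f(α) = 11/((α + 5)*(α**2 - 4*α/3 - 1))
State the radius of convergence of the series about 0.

Denominator factor (α**2 - 4*α/3 - 1): discriminant 52/9, real irrational roots 2/3 + (1/3)*sqrt(13) and 2/3 - (1/3)*sqrt(13); poles of order 1, moduli 2/3 + (1/3)*sqrt(13) and -2/3 + (1/3)*sqrt(13).
Denominator factor (α + 5): pole of order 1 at -5, modulus 5.
The radius of convergence is the smallest modulus among the singular points: -2/3 + (1/3)*sqrt(13).

The radius of convergence is -2/3 + (1/3)*sqrt(13).


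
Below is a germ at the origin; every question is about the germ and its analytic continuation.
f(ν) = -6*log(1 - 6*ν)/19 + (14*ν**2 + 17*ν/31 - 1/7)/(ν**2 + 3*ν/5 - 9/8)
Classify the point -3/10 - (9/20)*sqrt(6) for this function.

The point is a pole of order 1.

The denominator factor ν**2 + 3*ν/5 - 9/8 vanishes at -3/10 - (9/20)*sqrt(6) and appears to the power 1; the numerator there equals 389789/21700 + (10953/3100)*sqrt(6), nonzero, and no other factor vanishes.
The branch terms are analytic at this point.
Hence a pole whose order is the multiplicity, 1.


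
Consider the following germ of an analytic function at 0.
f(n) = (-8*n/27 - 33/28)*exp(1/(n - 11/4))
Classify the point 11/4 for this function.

The point is an essential singularity.

The exponent 1/(n - (11/4)) has a pole at 11/4, so exp(1/(n - (11/4))) takes every nonzero value near it: an essential singularity (not a pole of any order).


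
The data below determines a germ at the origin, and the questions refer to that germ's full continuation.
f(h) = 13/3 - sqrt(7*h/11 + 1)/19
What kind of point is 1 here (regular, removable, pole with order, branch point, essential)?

The point is a regular point.

There is no denominator, hence no pole anywhere.
Branch term sqrt(1 - h/(-11/7)): argument at 1 is 18/11, nonzero, so 1 is not its branch point (a point on a principal cut is still regular for the continued germ).
So the germ continues analytically to 1.


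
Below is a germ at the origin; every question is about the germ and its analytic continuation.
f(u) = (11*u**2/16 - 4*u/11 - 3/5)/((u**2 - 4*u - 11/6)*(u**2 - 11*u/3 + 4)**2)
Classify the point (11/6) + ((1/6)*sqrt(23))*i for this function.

The denominator factor u**2 - 11*u/3 + 4 vanishes at (11/6) + ((1/6)*sqrt(23))*i and appears to the power 2; the numerator there equals (871/1440) + ((1139/3168)*sqrt(23))*i, nonzero, and no other factor vanishes.
Hence a pole whose order is the multiplicity, 2.

The point is a pole of order 2.


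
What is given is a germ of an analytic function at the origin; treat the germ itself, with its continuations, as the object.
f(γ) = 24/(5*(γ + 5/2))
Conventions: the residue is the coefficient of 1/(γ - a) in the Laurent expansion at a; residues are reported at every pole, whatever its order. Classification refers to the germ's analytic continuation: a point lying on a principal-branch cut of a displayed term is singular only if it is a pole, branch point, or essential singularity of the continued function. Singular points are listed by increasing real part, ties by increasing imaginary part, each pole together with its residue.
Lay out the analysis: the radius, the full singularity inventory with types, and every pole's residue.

Radius of convergence at 0: 5/2.
At -5/2: a pole of order 1; residue 24/5.

Denominator factor (γ + 5/2): pole of order 1 at -5/2, modulus 5/2.
The radius of convergence is the smallest modulus among the singular points: 5/2.
At the order-1 pole -5/2 set g(γ) = (γ - (-5/2))*f(γ) = 24/5.
Simple pole: residue = g(a) at a = -5/2, which is 24/5.


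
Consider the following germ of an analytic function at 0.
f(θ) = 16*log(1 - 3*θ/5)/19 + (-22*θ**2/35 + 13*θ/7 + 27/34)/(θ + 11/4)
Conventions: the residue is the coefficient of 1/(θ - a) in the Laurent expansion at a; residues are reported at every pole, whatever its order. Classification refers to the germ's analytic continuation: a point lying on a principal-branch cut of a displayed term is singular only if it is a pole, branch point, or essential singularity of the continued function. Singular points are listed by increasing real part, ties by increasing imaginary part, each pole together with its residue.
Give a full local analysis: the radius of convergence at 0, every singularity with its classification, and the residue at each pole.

Radius of convergence at 0: 5/3.
At -11/4: a pole of order 1; residue -43157/4760.
At 5/3: a logarithmic branch point.

Denominator factor (θ + 11/4): pole of order 1 at -11/4, modulus 11/4.
Branch term (16/19)*log(1 - θ/(5/3)): its argument vanishes at θ = 5/3, a logarithmic branch point, modulus 5/3.
The radius of convergence is the smallest modulus among the singular points: 5/3.
The branch term is analytic at -11/4 and contributes nothing to the residue; only the rational part matters.
At the order-1 pole -11/4 set g(θ) = (θ - (-11/4))*(rational part) = -22*θ**2/35 + 13*θ/7 + 27/34.
Simple pole: residue = g(a) at a = -11/4, which is -43157/4760.
List the singular points by increasing real part (a conjugate pair: the negative imaginary part first).


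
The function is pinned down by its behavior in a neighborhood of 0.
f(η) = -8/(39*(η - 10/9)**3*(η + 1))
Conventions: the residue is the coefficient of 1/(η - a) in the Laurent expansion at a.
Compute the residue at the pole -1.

At the order-1 pole -1 set g(η) = (η - (-1))*f(η) = -8/(39*(η - 10/9)**3).
Simple pole: residue = g(a) at a = -1, which is 1944/89167.

The residue is 1944/89167.


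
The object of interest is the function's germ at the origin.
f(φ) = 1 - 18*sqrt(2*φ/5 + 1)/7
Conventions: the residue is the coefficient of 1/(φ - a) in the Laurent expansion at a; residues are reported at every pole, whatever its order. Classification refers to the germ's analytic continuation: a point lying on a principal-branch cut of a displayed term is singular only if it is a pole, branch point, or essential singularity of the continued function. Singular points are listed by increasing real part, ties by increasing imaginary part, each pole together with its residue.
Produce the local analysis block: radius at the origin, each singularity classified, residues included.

Radius of convergence at 0: 5/2.
At -5/2: an algebraic (square-root) branch point.

Branch term (-18/7)*sqrt(1 - φ/(-5/2)): its argument vanishes at φ = -5/2, a square-root branch point, modulus 5/2.
The radius of convergence is the smallest modulus among the singular points: 5/2.


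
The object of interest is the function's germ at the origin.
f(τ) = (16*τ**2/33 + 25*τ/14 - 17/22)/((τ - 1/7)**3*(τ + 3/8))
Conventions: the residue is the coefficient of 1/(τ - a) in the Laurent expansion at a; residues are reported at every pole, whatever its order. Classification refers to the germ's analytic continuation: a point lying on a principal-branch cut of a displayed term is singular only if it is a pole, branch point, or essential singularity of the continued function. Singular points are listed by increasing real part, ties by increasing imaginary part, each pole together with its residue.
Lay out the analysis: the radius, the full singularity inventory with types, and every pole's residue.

Denominator factor (τ - 1/7)^3: pole of order 3 at 1/7, modulus 1/7.
Denominator factor (τ + 3/8): pole of order 1 at -3/8, modulus 3/8.
The radius of convergence is the smallest modulus among the singular points: 1/7.
At the order-1 pole -3/8 set g(τ) = (τ - (-3/8))*f(τ) = (16*τ**2/33 + 25*τ/14 - 17/22)/(τ - 1/7)**3.
Simple pole: residue = g(a) at a = -3/8, which is 2654624/268279.
At the order-3 pole 1/7 set g(τ) = (τ - (1/7))^3*f(τ) = (16*τ**2/33 + 25*τ/14 - 17/22)/(τ + 3/8).
Order-3 pole: residue = g''(a)/2; g''(1/7) = -5309248/268279, so the residue is -2654624/268279.
List the singular points by increasing real part (a conjugate pair: the negative imaginary part first).

Radius of convergence at 0: 1/7.
At -3/8: a pole of order 1; residue 2654624/268279.
At 1/7: a pole of order 3; residue -2654624/268279.


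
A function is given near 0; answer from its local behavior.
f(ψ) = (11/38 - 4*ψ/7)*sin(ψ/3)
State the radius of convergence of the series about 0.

The radius of convergence is infinite.

The factor sin(ψ/3) is entire and contributes no finite singular point.
The polynomial part has no poles.
No finite singular points: the Taylor series at 0 converges everywhere.


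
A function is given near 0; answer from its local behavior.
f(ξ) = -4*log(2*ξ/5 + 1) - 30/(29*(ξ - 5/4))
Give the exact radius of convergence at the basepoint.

Denominator factor (ξ - 5/4): pole of order 1 at 5/4, modulus 5/4.
Branch term (-4)*log(1 - ξ/(-5/2)): its argument vanishes at ξ = -5/2, a logarithmic branch point, modulus 5/2.
The radius of convergence is the smallest modulus among the singular points: 5/4.

The radius of convergence is 5/4.


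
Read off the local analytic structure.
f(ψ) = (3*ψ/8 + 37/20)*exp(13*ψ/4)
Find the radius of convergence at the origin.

The factor exp(13*ψ/4) is entire and contributes no finite singular point.
The polynomial part has no poles.
No finite singular points: the Taylor series at 0 converges everywhere.

The radius of convergence is infinite.


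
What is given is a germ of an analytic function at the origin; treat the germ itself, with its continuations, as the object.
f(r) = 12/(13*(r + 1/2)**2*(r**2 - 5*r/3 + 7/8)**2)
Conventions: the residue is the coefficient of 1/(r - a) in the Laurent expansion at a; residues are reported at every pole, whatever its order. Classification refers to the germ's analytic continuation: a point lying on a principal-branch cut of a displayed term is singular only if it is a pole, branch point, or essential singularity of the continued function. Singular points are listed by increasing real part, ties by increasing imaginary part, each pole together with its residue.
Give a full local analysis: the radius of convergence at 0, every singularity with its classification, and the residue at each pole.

Radius of convergence at 0: 1/2.
At -1/2: a pole of order 2; residue 884736/1349699.
At (5/6) - ((1/12)*sqrt(26))*i: a pole of order 2; residue (-442368/1349699) + ((89375616/228099131)*sqrt(26))*i.
At (5/6) + ((1/12)*sqrt(26))*i: a pole of order 2; residue (-442368/1349699) - ((89375616/228099131)*sqrt(26))*i.


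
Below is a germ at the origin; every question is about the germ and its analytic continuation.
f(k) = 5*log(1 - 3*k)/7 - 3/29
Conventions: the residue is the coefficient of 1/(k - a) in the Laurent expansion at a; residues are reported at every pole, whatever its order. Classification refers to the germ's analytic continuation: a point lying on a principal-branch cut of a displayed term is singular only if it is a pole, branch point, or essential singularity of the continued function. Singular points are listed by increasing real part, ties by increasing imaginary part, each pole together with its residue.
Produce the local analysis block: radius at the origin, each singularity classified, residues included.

Branch term (5/7)*log(1 - k/(1/3)): its argument vanishes at k = 1/3, a logarithmic branch point, modulus 1/3.
The radius of convergence is the smallest modulus among the singular points: 1/3.

Radius of convergence at 0: 1/3.
At 1/3: a logarithmic branch point.


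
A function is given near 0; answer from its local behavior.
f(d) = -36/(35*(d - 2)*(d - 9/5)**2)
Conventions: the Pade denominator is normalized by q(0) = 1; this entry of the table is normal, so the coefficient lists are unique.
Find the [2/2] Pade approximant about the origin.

Taylor coefficients needed (expand at 0): a_0 = 10/63, a_1 = 145/567, a_2 = 935/3402, a_3 = 45245/183708, a_4 = 657205/3306744.
Write the denominator as Q(d) = 1 + q1*d + q2*d^2. Requiring Q*f - P = O(d^5) with deg P <= 2 kills the coefficients of d^3..d^4 in Q*f:
  d^3: a_3 + q1*a_2 + q2*a_1 = 0, i.e. 45245/183708 + (935/3402)*q1 + (145/567)*q2 = 0.
  d^4: a_4 + q1*a_3 + q2*a_2 = 0, i.e. 657205/3306744 + (45245/183708)*q1 + (935/3402)*q2 = 0.
Solving this linear system: q1 = -12647/9414, q2 = 20365/42363.
The numerator is Q*f truncated at degree 2: P0 = a_0 = 10/63; P1 = a_1 + q1*a_0 = 200/4707; P2 = a_2 + q1*a_1 + q2*a_0 = 250/32949.

The Pade approximant has numerator coefficients [10/63, 200/4707, 250/32949]; denominator coefficients [1, -12647/9414, 20365/42363].


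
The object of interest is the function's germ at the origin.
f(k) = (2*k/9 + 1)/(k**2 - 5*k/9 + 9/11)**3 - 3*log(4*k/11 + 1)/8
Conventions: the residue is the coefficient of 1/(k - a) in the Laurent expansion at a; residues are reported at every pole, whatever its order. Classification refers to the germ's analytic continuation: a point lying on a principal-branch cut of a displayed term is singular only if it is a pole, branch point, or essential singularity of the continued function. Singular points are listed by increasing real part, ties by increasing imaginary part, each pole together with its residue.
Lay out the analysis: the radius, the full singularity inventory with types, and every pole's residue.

Radius of convergence at 0: (3/11)*sqrt(11).
At -11/4: a logarithmic branch point.
At (5/18) - ((1/198)*sqrt(29051))*i: a pole of order 3; residue ((45515844/18420660721)*sqrt(29051))*i.
At (5/18) + ((1/198)*sqrt(29051))*i: a pole of order 3; residue -((45515844/18420660721)*sqrt(29051))*i.

Denominator factor (k**2 - 5*k/9 + 9/11)^3: discriminant -2641/891, complex-conjugate roots (5/18) + ((1/198)*sqrt(29051))*i and (5/18) - ((1/198)*sqrt(29051))*i; poles of order 3, moduli (3/11)*sqrt(11) and (3/11)*sqrt(11).
Branch term (-3/8)*log(1 - k/(-11/4)): its argument vanishes at k = -11/4, a logarithmic branch point, modulus 11/4.
The radius of convergence is the smallest modulus among the singular points: (3/11)*sqrt(11).
The branch term is analytic at (5/18) - ((1/198)*sqrt(29051))*i and contributes nothing to the residue; only the rational part matters.
The factor k**2 - 5*k/9 + 9/11 splits as (k - a)(k - a') with a = (5/18) - ((1/198)*sqrt(29051))*i, a' = (5/18) + ((1/198)*sqrt(29051))*i. At the order-3 pole a set g(k) = (k - a)^3*(rational part) = [2*k/9 + 1] / (k - a')^3.
Order-3 pole: residue = g''(a)/2; g''((5/18) - ((1/198)*sqrt(29051))*i) = ((91031688/18420660721)*sqrt(29051))*i, so the residue is ((45515844/18420660721)*sqrt(29051))*i.
The branch term is analytic at (5/18) + ((1/198)*sqrt(29051))*i and contributes nothing to the residue; only the rational part matters.
The factor k**2 - 5*k/9 + 9/11 splits as (k - a)(k - a') with a = (5/18) + ((1/198)*sqrt(29051))*i, a' = (5/18) - ((1/198)*sqrt(29051))*i. At the order-3 pole a set g(k) = (k - a)^3*(rational part) = [2*k/9 + 1] / (k - a')^3.
Order-3 pole: residue = g''(a)/2; g''((5/18) + ((1/198)*sqrt(29051))*i) = -((91031688/18420660721)*sqrt(29051))*i, so the residue is -((45515844/18420660721)*sqrt(29051))*i.
List the singular points by increasing real part (a conjugate pair: the negative imaginary part first).


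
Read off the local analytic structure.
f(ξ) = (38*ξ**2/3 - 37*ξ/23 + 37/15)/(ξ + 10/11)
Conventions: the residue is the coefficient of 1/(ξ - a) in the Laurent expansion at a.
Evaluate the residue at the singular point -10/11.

The residue is 601021/41745.

At the order-1 pole -10/11 set g(ξ) = (ξ - (-10/11))*f(ξ) = 38*ξ**2/3 - 37*ξ/23 + 37/15.
Simple pole: residue = g(a) at a = -10/11, which is 601021/41745.


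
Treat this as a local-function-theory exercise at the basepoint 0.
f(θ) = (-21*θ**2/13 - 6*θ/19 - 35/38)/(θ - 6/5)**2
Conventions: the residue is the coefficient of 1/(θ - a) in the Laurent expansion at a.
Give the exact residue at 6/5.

The residue is -5178/1235.

At the order-2 pole 6/5 set g(θ) = (θ - (6/5))^2*f(θ) = -21*θ**2/13 - 6*θ/19 - 35/38.
Order-2 pole: residue = g'(a); g'(6/5) = -5178/1235, so the residue is -5178/1235.


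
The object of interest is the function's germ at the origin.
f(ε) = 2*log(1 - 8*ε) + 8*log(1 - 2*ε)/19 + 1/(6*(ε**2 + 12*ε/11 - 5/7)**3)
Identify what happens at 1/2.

The point is a logarithmic branch point.

The term (8/19)*log(1 - ε/(1/2)) has argument 1 - 1/2/(1/2) = 0 at 1/2: a logarithmic (infinitely-sheeted) branch point; the remaining terms are analytic or single-valued there.


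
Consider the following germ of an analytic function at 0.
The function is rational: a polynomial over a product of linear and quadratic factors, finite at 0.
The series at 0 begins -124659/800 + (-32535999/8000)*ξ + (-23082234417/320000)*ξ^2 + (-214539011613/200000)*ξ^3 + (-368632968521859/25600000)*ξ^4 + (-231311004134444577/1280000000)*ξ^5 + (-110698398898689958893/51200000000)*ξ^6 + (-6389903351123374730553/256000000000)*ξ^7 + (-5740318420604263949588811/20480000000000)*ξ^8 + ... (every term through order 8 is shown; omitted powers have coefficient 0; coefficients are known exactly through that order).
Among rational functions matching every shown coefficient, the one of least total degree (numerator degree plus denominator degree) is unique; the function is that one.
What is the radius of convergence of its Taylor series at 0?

No rational of total degree below 7 reproduces all 9 coefficients; solving the [0/7] Pade equations on them gives f(ξ) = 19/(8*(ξ - 1/9)**3*(ξ**2 - 3*ξ/2 - 10/3)**2), whose expansion matches every shown term.
Denominator factor (ξ - 1/9)^3: pole of order 3 at 1/9, modulus 1/9.
Denominator factor (ξ**2 - 3*ξ/2 - 10/3)^2: discriminant 187/12, real irrational roots 3/4 + (1/12)*sqrt(561) and 3/4 - (1/12)*sqrt(561); poles of order 2, moduli 3/4 + (1/12)*sqrt(561) and -3/4 + (1/12)*sqrt(561).
The radius of convergence is the smallest modulus among the singular points: 1/9.

The radius of convergence is 1/9.


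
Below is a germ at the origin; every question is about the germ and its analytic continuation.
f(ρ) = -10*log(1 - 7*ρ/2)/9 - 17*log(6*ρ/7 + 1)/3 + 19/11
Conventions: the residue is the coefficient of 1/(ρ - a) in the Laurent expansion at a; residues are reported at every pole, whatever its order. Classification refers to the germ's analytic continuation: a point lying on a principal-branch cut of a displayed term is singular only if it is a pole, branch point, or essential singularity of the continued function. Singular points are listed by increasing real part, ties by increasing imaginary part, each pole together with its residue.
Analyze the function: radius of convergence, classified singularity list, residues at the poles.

Branch term (-17/3)*log(1 - ρ/(-7/6)): its argument vanishes at ρ = -7/6, a logarithmic branch point, modulus 7/6.
Branch term (-10/9)*log(1 - ρ/(2/7)): its argument vanishes at ρ = 2/7, a logarithmic branch point, modulus 2/7.
The radius of convergence is the smallest modulus among the singular points: 2/7.
List the singular points by increasing real part (a conjugate pair: the negative imaginary part first).

Radius of convergence at 0: 2/7.
At -7/6: a logarithmic branch point.
At 2/7: a logarithmic branch point.


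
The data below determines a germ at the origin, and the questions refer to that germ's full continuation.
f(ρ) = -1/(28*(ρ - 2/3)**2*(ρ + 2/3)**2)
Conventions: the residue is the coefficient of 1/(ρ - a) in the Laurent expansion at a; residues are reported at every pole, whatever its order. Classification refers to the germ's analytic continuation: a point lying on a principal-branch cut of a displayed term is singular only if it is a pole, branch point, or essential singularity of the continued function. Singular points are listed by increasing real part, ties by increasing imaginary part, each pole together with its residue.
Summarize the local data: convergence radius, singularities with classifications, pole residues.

Radius of convergence at 0: 2/3.
At -2/3: a pole of order 2; residue -27/896.
At 2/3: a pole of order 2; residue 27/896.

Denominator factor (ρ - 2/3)^2: pole of order 2 at 2/3, modulus 2/3.
Denominator factor (ρ + 2/3)^2: pole of order 2 at -2/3, modulus 2/3.
The radius of convergence is the smallest modulus among the singular points: 2/3.
At the order-2 pole -2/3 set g(ρ) = (ρ - (-2/3))^2*f(ρ) = -1/(28*(ρ - 2/3)**2).
Order-2 pole: residue = g'(a); g'(-2/3) = -27/896, so the residue is -27/896.
At the order-2 pole 2/3 set g(ρ) = (ρ - (2/3))^2*f(ρ) = -1/(28*(ρ + 2/3)**2).
Order-2 pole: residue = g'(a); g'(2/3) = 27/896, so the residue is 27/896.
List the singular points by increasing real part (a conjugate pair: the negative imaginary part first).


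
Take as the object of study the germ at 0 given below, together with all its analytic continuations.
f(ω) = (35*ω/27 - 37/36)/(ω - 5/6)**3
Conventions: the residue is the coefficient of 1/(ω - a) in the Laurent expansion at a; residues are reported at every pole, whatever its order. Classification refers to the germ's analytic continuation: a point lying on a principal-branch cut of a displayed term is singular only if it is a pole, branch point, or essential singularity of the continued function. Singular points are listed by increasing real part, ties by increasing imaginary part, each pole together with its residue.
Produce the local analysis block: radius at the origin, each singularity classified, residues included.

Denominator factor (ω - 5/6)^3: pole of order 3 at 5/6, modulus 5/6.
The radius of convergence is the smallest modulus among the singular points: 5/6.
At the order-3 pole 5/6 set g(ω) = (ω - (5/6))^3*f(ω) = 35*ω/27 - 37/36.
Order-3 pole: residue = g''(a)/2; g''(5/6) = 0, so the residue is 0.

Radius of convergence at 0: 5/6.
At 5/6: a pole of order 3; residue 0.


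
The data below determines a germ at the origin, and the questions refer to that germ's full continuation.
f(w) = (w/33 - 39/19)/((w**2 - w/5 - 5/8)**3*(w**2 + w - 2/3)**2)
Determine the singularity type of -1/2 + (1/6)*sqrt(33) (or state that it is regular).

The point is a pole of order 2.

The denominator factor w**2 + w - 2/3 vanishes at -1/2 + (1/6)*sqrt(33) and appears to the power 2; the numerator there equals -2593/1254 + (1/198)*sqrt(33), nonzero, and no other factor vanishes.
Hence a pole whose order is the multiplicity, 2.


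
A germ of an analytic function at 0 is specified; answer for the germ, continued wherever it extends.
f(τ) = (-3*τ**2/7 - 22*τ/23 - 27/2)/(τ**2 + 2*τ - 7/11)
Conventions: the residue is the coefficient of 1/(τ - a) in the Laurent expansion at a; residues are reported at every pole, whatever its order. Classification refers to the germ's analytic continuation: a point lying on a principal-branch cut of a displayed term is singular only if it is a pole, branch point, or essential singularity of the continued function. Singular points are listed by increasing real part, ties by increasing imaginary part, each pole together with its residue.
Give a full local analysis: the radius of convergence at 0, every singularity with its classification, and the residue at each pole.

Denominator factor (τ**2 + 2*τ - 7/11): discriminant 72/11, real irrational roots -1 + (3/11)*sqrt(22) and -1 - (3/11)*sqrt(22); poles of order 1, moduli -1 + (3/11)*sqrt(22) and 1 + (3/11)*sqrt(22).
The radius of convergence is the smallest modulus among the singular points: -1 + (3/11)*sqrt(22).
The factor τ**2 + 2*τ - 7/11 splits as (τ - a)(τ - a') with a = -1 - (3/11)*sqrt(22), a' = -1 + (3/11)*sqrt(22). At the order-1 pole a set g(τ) = (τ - a)*f(τ) = [-3*τ**2/7 - 22*τ/23 - 27/2] / (τ - a').
Simple pole: residue = g(a) at a = -1 - (3/11)*sqrt(22), which is -8/161 + (48431/42504)*sqrt(22).
The factor τ**2 + 2*τ - 7/11 splits as (τ - a)(τ - a') with a = -1 + (3/11)*sqrt(22), a' = -1 - (3/11)*sqrt(22). At the order-1 pole a set g(τ) = (τ - a)*f(τ) = [-3*τ**2/7 - 22*τ/23 - 27/2] / (τ - a').
Simple pole: residue = g(a) at a = -1 + (3/11)*sqrt(22), which is -8/161 - (48431/42504)*sqrt(22).
List the singular points by increasing real part (a conjugate pair: the negative imaginary part first).

Radius of convergence at 0: -1 + (3/11)*sqrt(22).
At -1 - (3/11)*sqrt(22): a pole of order 1; residue -8/161 + (48431/42504)*sqrt(22).
At -1 + (3/11)*sqrt(22): a pole of order 1; residue -8/161 - (48431/42504)*sqrt(22).


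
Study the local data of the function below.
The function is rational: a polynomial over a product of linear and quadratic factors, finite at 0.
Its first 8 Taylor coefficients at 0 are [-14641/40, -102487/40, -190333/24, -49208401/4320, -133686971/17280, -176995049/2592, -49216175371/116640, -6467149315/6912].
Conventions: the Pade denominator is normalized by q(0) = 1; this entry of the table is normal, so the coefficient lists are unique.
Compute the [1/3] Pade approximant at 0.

The Pade approximant has numerator coefficients [-14641/40, -57495207/111200]; denominator coefficients [1, -15533/2780, 145493/8340, -2415149/75060].


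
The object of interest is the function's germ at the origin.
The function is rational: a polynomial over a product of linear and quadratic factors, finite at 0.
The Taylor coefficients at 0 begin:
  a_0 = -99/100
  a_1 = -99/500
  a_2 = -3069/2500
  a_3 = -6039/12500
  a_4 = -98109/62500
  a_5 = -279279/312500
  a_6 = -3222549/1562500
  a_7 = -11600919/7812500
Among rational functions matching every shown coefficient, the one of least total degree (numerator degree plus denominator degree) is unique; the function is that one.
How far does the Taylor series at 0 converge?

No rational of total degree below 2 reproduces all 8 coefficients; solving the [0/2] Pade equations on them gives f(θ) = 33/(40*(θ - 5/6)*(θ + 1)), whose expansion matches every shown term.
Denominator factor (θ + 1): pole of order 1 at -1, modulus 1.
Denominator factor (θ - 5/6): pole of order 1 at 5/6, modulus 5/6.
The radius of convergence is the smallest modulus among the singular points: 5/6.

The radius of convergence is 5/6.


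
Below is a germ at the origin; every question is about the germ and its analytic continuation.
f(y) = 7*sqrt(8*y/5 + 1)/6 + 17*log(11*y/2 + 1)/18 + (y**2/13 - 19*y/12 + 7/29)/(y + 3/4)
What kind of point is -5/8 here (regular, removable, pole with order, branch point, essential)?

The term (7/6)*sqrt(1 - y/(-5/8)) has argument 1 - -5/8/(-5/8) = 0 at -5/8: a square-root (algebraic, two-sheeted) branch point; the remaining terms are analytic or single-valued there.

The point is an algebraic (square-root) branch point.


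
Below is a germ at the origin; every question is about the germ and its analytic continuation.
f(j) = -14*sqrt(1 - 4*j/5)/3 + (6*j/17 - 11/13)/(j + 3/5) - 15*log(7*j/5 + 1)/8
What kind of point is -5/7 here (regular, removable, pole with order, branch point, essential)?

The point is a logarithmic branch point.

The term (-15/8)*log(1 - j/(-5/7)) has argument 1 - -5/7/(-5/7) = 0 at -5/7: a logarithmic (infinitely-sheeted) branch point; the remaining terms are analytic or single-valued there.


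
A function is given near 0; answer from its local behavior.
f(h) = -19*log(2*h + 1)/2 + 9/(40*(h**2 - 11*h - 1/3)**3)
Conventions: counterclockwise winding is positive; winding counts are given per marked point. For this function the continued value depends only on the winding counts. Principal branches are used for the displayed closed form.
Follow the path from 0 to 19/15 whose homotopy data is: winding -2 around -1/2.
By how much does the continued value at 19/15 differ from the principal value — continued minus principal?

The rational part is single-valued and drops out of the difference; each branch term changes only by its own monodromy.
(-19/2)*log(1 - h/(-1/2)): each positive loop around -1/2 adds 2*pi*i to the log, so winding -2 contributes (-19/2)*(-2)*2*pi*i = (38)*pi*i.
Summing the contributions at h = 19/15 gives (38)*pi*i.

Continued minus principal equals (38)*pi*i.


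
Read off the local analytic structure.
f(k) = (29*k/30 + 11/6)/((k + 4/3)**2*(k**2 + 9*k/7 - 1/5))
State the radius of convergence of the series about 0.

Denominator factor (k**2 + 9*k/7 - 1/5): discriminant 601/245, real irrational roots -9/14 + (1/70)*sqrt(3005) and -9/14 - (1/70)*sqrt(3005); poles of order 1, moduli -9/14 + (1/70)*sqrt(3005) and 9/14 + (1/70)*sqrt(3005).
Denominator factor (k + 4/3)^2: pole of order 2 at -4/3, modulus 4/3.
The radius of convergence is the smallest modulus among the singular points: -9/14 + (1/70)*sqrt(3005).

The radius of convergence is -9/14 + (1/70)*sqrt(3005).


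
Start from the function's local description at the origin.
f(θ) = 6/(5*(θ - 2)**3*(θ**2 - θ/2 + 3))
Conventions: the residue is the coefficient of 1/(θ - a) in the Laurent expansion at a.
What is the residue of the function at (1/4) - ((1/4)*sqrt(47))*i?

The residue is (-5/288) + ((161/67680)*sqrt(47))*i.

The factor θ**2 - θ/2 + 3 splits as (θ - a)(θ - a') with a = (1/4) - ((1/4)*sqrt(47))*i, a' = (1/4) + ((1/4)*sqrt(47))*i. At the order-1 pole a set g(θ) = (θ - a)*f(θ) = [6/(5*(θ - 2)**3)] / (θ - a').
Simple pole: residue = g(a) at a = (1/4) - ((1/4)*sqrt(47))*i, which is (-5/288) + ((161/67680)*sqrt(47))*i.


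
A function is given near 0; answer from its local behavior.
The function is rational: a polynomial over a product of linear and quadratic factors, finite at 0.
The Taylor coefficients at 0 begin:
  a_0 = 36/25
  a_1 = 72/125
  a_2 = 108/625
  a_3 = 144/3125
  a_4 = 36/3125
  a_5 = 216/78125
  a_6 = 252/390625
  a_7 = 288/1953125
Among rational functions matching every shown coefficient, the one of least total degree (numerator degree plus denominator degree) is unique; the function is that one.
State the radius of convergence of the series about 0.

No rational of total degree below 2 reproduces all 8 coefficients; solving the [0/2] Pade equations on them gives f(μ) = 36/(μ - 5)**2, whose expansion matches every shown term.
Denominator factor (μ - 5)^2: pole of order 2 at 5, modulus 5.
The radius of convergence is the smallest modulus among the singular points: 5.

The radius of convergence is 5.


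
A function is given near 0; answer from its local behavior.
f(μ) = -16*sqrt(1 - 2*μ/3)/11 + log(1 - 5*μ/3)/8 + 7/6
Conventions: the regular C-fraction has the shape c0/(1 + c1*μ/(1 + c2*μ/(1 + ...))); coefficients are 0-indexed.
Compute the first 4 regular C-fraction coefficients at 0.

Taylor coefficients (expand at 0): a_0 = -19/66, a_1 = 73/264, a_2 = -49/528, a_3 = -1183/7128.
c0 = a_0 = -19/66. Peel one level at a time: if S = 1 + c*μ/S' with S'(0) = 1, then c is the μ-coefficient of S and S' = c*μ/(S - 1).
S_1 = c0/f = 1 + (73/76)*μ + (3467/5776)*μ^2 + ...; c1 = 73/76.
S_2 = c1*μ/(S_1 - 1) = 1 + (-3467/5548)*μ + (410263/575532)*μ^2 + ...; c2 = -3467/5548.
S_3 = c2*μ/(S_2 - 1) = 1 + (7794997/6833457)*μ + ...; c3 = 7794997/6833457.

The regular C-fraction coefficients are [-19/66, 73/76, -3467/5548, 7794997/6833457].


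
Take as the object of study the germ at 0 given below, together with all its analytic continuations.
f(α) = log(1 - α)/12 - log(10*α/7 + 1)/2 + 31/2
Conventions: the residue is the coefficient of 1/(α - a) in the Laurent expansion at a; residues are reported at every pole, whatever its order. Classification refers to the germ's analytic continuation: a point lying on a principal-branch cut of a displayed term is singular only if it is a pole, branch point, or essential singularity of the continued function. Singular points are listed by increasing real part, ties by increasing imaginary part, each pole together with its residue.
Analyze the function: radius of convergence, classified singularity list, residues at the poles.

Radius of convergence at 0: 7/10.
At -7/10: a logarithmic branch point.
At 1: a logarithmic branch point.

Branch term (1/12)*log(1 - α/(1)): its argument vanishes at α = 1, a logarithmic branch point, modulus 1.
Branch term (-1/2)*log(1 - α/(-7/10)): its argument vanishes at α = -7/10, a logarithmic branch point, modulus 7/10.
The radius of convergence is the smallest modulus among the singular points: 7/10.
List the singular points by increasing real part (a conjugate pair: the negative imaginary part first).


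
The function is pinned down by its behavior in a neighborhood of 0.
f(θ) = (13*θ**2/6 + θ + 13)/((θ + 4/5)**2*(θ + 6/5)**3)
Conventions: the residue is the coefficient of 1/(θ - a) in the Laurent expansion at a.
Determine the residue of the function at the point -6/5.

The residue is 78275/48.

At the order-3 pole -6/5 set g(θ) = (θ - (-6/5))^3*f(θ) = (13*θ**2/6 + θ + 13)/(θ + 4/5)**2.
Order-3 pole: residue = g''(a)/2; g''(-6/5) = 78275/24, so the residue is 78275/48.


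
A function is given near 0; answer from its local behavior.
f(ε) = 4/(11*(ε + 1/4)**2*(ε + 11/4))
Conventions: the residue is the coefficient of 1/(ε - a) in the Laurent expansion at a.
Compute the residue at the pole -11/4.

At the order-1 pole -11/4 set g(ε) = (ε - (-11/4))*f(ε) = 4/(11*(ε + 1/4)**2).
Simple pole: residue = g(a) at a = -11/4, which is 16/275.

The residue is 16/275.


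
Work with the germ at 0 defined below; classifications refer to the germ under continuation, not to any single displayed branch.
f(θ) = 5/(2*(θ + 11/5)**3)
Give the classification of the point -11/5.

The denominator factor θ + 11/5 vanishes at -11/5 and appears to the power 3; the numerator there equals 5/2, nonzero, and no other factor vanishes.
Hence a pole whose order is the multiplicity, 3.

The point is a pole of order 3.


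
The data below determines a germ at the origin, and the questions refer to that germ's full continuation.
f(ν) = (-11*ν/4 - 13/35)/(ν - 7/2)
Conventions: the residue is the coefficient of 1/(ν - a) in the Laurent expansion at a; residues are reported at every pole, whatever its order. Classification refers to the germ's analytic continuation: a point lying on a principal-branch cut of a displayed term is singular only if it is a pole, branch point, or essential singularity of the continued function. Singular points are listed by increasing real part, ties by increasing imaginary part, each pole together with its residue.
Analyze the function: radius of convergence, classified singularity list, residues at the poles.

Radius of convergence at 0: 7/2.
At 7/2: a pole of order 1; residue -2799/280.

Denominator factor (ν - 7/2): pole of order 1 at 7/2, modulus 7/2.
The radius of convergence is the smallest modulus among the singular points: 7/2.
At the order-1 pole 7/2 set g(ν) = (ν - (7/2))*f(ν) = -11*ν/4 - 13/35.
Simple pole: residue = g(a) at a = 7/2, which is -2799/280.


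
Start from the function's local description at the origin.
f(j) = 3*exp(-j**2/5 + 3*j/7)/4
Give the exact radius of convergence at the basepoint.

The factor exp(-j**2/5 + 3*j/7) is entire and contributes no finite singular point.
The polynomial part has no poles.
No finite singular points: the Taylor series at 0 converges everywhere.

The radius of convergence is infinite.


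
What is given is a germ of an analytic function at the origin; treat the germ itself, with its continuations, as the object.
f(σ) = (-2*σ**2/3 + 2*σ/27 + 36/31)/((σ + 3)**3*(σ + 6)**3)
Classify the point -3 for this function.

The denominator factor σ + 3 vanishes at -3 and appears to the power 3; the numerator there equals -1412/279, nonzero, and no other factor vanishes.
Hence a pole whose order is the multiplicity, 3.

The point is a pole of order 3.


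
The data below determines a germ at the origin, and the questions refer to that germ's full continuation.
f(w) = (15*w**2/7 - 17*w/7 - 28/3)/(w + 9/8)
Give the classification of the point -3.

The point is a regular point.

Denominator factors: w + 9/8 = -15/8 at w = -3 — none vanishes.
So the germ continues analytically to -3.


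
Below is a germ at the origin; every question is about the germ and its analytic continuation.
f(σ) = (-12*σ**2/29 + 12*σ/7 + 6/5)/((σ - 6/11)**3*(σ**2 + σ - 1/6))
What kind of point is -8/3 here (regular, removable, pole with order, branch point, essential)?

The point is a regular point.

Denominator factors: σ**2 + σ - 1/6 = 77/18 at σ = -8/3; σ - 6/11 = -106/33 at σ = -8/3 — none vanishes.
So the germ continues analytically to -8/3.


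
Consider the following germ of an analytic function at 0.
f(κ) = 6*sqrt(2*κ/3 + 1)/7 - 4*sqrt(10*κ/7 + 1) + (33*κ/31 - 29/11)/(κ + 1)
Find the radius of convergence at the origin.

Denominator factor (κ + 1): pole of order 1 at -1, modulus 1.
Branch term (-4)*sqrt(1 - κ/(-7/10)): its argument vanishes at κ = -7/10, a square-root branch point, modulus 7/10.
Branch term (6/7)*sqrt(1 - κ/(-3/2)): its argument vanishes at κ = -3/2, a square-root branch point, modulus 3/2.
The radius of convergence is the smallest modulus among the singular points: 7/10.

The radius of convergence is 7/10.


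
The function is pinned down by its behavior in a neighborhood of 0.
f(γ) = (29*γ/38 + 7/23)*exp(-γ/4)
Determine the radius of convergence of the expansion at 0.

The radius of convergence is infinite.

The factor exp(-γ/4) is entire and contributes no finite singular point.
The polynomial part has no poles.
No finite singular points: the Taylor series at 0 converges everywhere.


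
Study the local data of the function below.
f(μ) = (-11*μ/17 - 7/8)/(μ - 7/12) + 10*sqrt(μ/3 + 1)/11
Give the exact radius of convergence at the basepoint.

The radius of convergence is 7/12.

Denominator factor (μ - 7/12): pole of order 1 at 7/12, modulus 7/12.
Branch term (10/11)*sqrt(1 - μ/(-3)): its argument vanishes at μ = -3, a square-root branch point, modulus 3.
The radius of convergence is the smallest modulus among the singular points: 7/12.


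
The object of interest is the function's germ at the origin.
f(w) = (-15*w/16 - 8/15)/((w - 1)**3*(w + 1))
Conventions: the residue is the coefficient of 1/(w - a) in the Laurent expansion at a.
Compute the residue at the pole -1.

The residue is -97/1920.

At the order-1 pole -1 set g(w) = (w - (-1))*f(w) = (-15*w/16 - 8/15)/(w - 1)**3.
Simple pole: residue = g(a) at a = -1, which is -97/1920.


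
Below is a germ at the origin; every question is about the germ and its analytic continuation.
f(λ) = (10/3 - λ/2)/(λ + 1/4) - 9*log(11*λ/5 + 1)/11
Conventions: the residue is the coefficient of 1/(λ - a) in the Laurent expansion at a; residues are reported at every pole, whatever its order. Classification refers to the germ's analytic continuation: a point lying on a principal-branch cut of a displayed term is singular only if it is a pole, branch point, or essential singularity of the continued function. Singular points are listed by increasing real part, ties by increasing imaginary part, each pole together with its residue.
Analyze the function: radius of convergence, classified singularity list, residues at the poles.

Denominator factor (λ + 1/4): pole of order 1 at -1/4, modulus 1/4.
Branch term (-9/11)*log(1 - λ/(-5/11)): its argument vanishes at λ = -5/11, a logarithmic branch point, modulus 5/11.
The radius of convergence is the smallest modulus among the singular points: 1/4.
The branch term is analytic at -1/4 and contributes nothing to the residue; only the rational part matters.
At the order-1 pole -1/4 set g(λ) = (λ - (-1/4))*(rational part) = 10/3 - λ/2.
Simple pole: residue = g(a) at a = -1/4, which is 83/24.
List the singular points by increasing real part (a conjugate pair: the negative imaginary part first).

Radius of convergence at 0: 1/4.
At -5/11: a logarithmic branch point.
At -1/4: a pole of order 1; residue 83/24.
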